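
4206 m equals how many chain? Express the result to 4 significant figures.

1 meter = 0.0497097 chains.
4206 × 0.0497097 ≈ 209.1 chain.

209.1 chain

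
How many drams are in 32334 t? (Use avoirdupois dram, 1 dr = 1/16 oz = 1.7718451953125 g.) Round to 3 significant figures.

1 t = 564383 dr.
So 32334 × 564383 ≈ 1.82 × 10^10 dr.

1.82 × 10^10 drams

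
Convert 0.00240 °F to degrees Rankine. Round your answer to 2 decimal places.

°R = °F + 459.67.
Applying the formula gives 459.67 °R.

459.67 °R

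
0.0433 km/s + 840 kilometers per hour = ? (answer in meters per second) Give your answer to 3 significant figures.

277 meters per second

0.0433 km/s = 43.3000 m/s and 840 km/h = 233.333 m/s.
43.3000 + 233.333 ≈ 277 m/s.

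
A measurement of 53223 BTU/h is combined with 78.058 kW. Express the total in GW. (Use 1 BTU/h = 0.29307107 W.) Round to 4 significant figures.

9.366 × 10^-5 GW

53223 BTU/h = 1.55981 × 10^-5 GW and 78.058 kW = 7.80580 × 10^-5 GW.
1.55981 × 10^-5 + 7.80580 × 10^-5 ≈ 9.366 × 10^-5 GW.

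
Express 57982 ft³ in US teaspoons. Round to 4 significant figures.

1 cubic foot = 5745.04 US tsp.
Then 57982 × 5745.04 ≈ 3.331e+8 US tsp.

3.331e+8 US tsp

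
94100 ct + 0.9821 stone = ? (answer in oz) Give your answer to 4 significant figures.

883.8 ounces

94100 ct = 663.856 oz and 0.9821 st = 219.990 oz.
663.856 + 219.990 ≈ 883.8 oz.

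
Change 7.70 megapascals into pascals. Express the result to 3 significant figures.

1 megapascal = 1.00000e+6 pascals.
7.70 × 1.00000e+6 ≈ 7.70e+6 Pa.

7.70e+6 Pa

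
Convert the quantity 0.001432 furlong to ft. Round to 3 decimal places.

0.945 feet

1 furlong = 660.000 feet.
0.001432 × 660.000 ≈ 0.945 ft.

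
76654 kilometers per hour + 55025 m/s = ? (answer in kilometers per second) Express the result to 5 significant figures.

76654 km/h = 21.2928 km/s and 55025 m/s = 55.0250 km/s.
21.2928 + 55.0250 ≈ 76.318 km/s.

76.318 km/s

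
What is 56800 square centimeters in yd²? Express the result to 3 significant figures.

6.79 square yards

1 cm² = 0.000119599 square yards.
Thus 56800 × 0.000119599 ≈ 6.79 yd².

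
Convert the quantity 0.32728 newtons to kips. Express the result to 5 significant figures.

7.3575 × 10^-5 kips

1 newton = 0.000224809 kip.
Then 0.32728 × 0.000224809 ≈ 7.3575 × 10^-5 kip.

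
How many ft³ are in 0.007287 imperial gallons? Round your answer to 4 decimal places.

0.0012 cubic feet

1 imp gal = 0.160544 cubic feet.
Then 0.007287 × 0.160544 ≈ 0.0012 ft³.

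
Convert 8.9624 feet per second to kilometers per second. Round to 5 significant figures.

0.0027317 kilometers per second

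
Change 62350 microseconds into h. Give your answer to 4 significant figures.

1 microsecond = 2.77778e-10 hours.
Then 62350 × 2.77778e-10 ≈ 1.732e-5 h.

1.732e-5 h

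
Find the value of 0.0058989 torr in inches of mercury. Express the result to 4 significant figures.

1 torr = 0.0393701 inches of mercury.
Thus 0.0058989 × 0.0393701 ≈ 0.0002322 inHg.

0.0002322 inches of mercury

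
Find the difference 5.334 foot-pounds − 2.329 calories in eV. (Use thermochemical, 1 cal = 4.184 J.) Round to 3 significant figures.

-1.57 × 10^19 eV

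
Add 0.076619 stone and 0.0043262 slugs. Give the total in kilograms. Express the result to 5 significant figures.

0.54969 kg

0.076619 st = 0.486553 kg and 0.0043262 slug = 0.0631361 kg.
0.486553 + 0.0631361 ≈ 0.54969 kg.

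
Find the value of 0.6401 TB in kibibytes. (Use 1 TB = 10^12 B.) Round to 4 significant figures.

6.251e+8 kibibytes

1 TB = 9.765625e+8 KiB.
Then 0.6401 × 9.765625e+8 ≈ 6.251e+8 KiB.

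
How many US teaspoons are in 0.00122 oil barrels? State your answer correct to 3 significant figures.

39.4 US tsp

1 oil barrel = 32256.0 US teaspoons.
Then 0.00122 × 32256.0 ≈ 39.4 US tsp.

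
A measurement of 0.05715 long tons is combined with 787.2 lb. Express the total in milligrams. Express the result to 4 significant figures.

0.05715 long ton = 5.80671e+7 mg and 787.2 lb = 3.57068e+8 mg.
5.80671e+7 + 3.57068e+8 ≈ 4.151e+8 mg.

4.151e+8 mg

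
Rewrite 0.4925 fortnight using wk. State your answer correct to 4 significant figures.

1 fortnight = 2.00000 weeks.
Then 0.4925 × 2.00000 ≈ 0.9850 wk.

0.9850 weeks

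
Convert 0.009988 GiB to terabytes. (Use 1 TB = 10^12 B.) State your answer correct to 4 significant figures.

1.072 × 10^-5 terabytes

1 gibibyte = 0.00107374 TB.
Thus 0.009988 × 0.00107374 ≈ 1.072 × 10^-5 TB.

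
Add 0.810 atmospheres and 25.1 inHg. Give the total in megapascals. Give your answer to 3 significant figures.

0.167 MPa

0.810 atm = 0.08207325 MPa and 25.1 inHg = 0.08499835 MPa.
0.08207325 + 0.08499835 ≈ 0.167 MPa.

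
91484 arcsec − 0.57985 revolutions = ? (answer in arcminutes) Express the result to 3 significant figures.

-11000 arcmin

91484 arcsec = 1524.73 arcmin and 0.57985 rev = 12524.8 arcmin.
1524.73 − 12524.8 ≈ -11000 arcmin.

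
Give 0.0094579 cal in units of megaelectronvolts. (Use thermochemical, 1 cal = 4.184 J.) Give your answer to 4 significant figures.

1 cal = 2.61145 × 10^13 megaelectronvolts.
0.0094579 × 2.61145 × 10^13 ≈ 2.470 × 10^11 MeV.

2.470 × 10^11 MeV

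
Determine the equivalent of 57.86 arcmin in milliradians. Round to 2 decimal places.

16.83 mrad

1 arcmin = 0.290888 mrad.
Then 57.86 × 0.290888 ≈ 16.83 mrad.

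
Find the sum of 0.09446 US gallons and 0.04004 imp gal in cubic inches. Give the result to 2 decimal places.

32.93 in³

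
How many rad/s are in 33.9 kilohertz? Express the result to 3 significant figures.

1 kilohertz = 6283.19 radians per second.
So 33.9 × 6283.19 ≈ 213000 rad/s.

213000 rad/s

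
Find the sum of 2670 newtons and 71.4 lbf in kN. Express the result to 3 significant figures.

2.99 kN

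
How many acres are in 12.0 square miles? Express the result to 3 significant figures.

1 square mile = 640.000 acre.
Thus 12.0 × 640.000 ≈ 7680 acre.

7680 acres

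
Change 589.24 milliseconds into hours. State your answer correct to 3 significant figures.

0.000164 h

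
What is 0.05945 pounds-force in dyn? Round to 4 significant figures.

26440 dynes

1 lbf = 444822 dyn.
Then 0.05945 × 444822 ≈ 26440 dyn.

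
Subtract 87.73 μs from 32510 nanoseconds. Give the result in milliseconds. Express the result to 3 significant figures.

-0.0552 ms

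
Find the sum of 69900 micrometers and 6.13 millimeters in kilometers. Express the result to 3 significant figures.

7.60e-5 km

69900 μm = 6.99000e-5 km and 6.13 mm = 6.13000e-6 km.
6.99000e-5 + 6.13000e-6 ≈ 7.60e-5 km.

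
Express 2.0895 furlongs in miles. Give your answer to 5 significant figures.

0.26119 mi

1 furlong = 0.125000 miles.
So 2.0895 × 0.125000 ≈ 0.26119 mi.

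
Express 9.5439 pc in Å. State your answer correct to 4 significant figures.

1 parsec = 3.08568e+26 Å.
So 9.5439 × 3.08568e+26 ≈ 2.945e+27 Å.

2.945e+27 angstroms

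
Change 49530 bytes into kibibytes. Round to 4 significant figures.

1 byte = 0.0009765625 kibibytes.
So 49530 × 0.0009765625 ≈ 48.37 KiB.

48.37 kibibytes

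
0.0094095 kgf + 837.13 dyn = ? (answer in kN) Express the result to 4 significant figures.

0.0001006 kilonewtons

0.0094095 kgf = 9.22757 × 10^-5 kN and 837.13 dyn = 8.37130 × 10^-6 kN.
9.22757 × 10^-5 + 8.37130 × 10^-6 ≈ 0.0001006 kN.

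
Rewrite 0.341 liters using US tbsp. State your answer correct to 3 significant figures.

23.1 US tablespoons

1 L = 67.6280 US tbsp.
Then 0.341 × 67.6280 ≈ 23.1 US tbsp.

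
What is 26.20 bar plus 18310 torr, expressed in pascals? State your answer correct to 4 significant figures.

26.20 bar = 2.62000 × 10^6 Pa and 18310 torr = 2.44113 × 10^6 Pa.
2.62000 × 10^6 + 2.44113 × 10^6 ≈ 5.061 × 10^6 Pa.

5.061 × 10^6 pascals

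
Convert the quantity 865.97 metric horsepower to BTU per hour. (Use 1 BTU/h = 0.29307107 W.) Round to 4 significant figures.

2.173 × 10^6 BTU/h

1 metric horsepower = 2509.63 BTU/h.
So 865.97 × 2509.63 ≈ 2.173 × 10^6 BTU/h.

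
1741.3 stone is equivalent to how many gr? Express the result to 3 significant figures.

1 stone = 98000.0 gr.
So 1741.3 × 98000.0 ≈ 1.71 × 10^8 gr.

1.71 × 10^8 grains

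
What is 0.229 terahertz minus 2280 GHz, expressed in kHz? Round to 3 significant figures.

-2.05e+9 kHz

0.229 THz = 2.29000e+8 kHz and 2280 GHz = 2.28000e+9 kHz.
2.29000e+8 − 2.28000e+9 ≈ -2.05e+9 kHz.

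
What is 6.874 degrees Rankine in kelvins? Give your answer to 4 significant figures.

°R = K × 9/5.
Applying the formula gives 3.819 K.

3.819 kelvins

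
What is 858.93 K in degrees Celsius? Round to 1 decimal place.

585.8 °C

K = °C + 273.15.
Applying the formula gives 585.8 °C.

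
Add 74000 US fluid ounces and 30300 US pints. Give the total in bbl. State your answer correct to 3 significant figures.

104 oil barrels

74000 US fl oz = 13.7649 bbl and 30300 US pt = 90.1786 bbl.
13.7649 + 90.1786 ≈ 104 bbl.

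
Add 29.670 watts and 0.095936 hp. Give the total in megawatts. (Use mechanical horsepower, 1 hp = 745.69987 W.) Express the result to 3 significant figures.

0.000101 MW

29.670 W = 2.96700 × 10^-5 MW and 0.095936 hp = 7.15395 × 10^-5 MW.
2.96700 × 10^-5 + 7.15395 × 10^-5 ≈ 0.000101 MW.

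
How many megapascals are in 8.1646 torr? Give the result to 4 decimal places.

0.0011 MPa

1 torr = 0.000133322 megapascals.
Thus 8.1646 × 0.000133322 ≈ 0.0011 MPa.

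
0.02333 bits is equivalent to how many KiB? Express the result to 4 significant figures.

1 bit = 0.000122070 KiB.
0.02333 × 0.000122070 ≈ 2.848e-6 KiB.

2.848e-6 kibibytes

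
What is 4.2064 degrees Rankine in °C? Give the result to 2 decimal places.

-270.81 degrees Celsius

°R = (°C + 273.15) × 9/5.
Applying the formula gives -270.81 °C.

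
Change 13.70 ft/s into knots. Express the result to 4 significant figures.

8.117 kn

1 foot per second = 0.592484 kn.
Then 13.70 × 0.592484 ≈ 8.117 kn.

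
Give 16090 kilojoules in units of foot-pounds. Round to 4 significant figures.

1 kilojoule = 737.562 ft·lbf.
Thus 16090 × 737.562 ≈ 1.187e+7 ft·lbf.

1.187e+7 ft·lbf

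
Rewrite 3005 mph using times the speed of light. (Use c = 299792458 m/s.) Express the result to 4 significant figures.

1 mph = 1.49116e-9 times the speed of light.
Thus 3005 × 1.49116e-9 ≈ 4.481e-6 c.

4.481e-6 times the speed of light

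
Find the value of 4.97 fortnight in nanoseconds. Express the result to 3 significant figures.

6.01 × 10^15 nanoseconds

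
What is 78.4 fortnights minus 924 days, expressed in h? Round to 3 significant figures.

78.4 fortnight = 26342.4 h and 924 d = 22176.0 h.
26342.4 − 22176.0 ≈ 4170 h.

4170 h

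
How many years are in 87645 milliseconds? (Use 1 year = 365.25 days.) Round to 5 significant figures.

2.7773 × 10^-6 years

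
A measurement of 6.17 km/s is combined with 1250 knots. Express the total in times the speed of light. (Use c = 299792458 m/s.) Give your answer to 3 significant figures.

2.27 × 10^-5 c

6.17 km/s = 2.05809 × 10^-5 c and 1250 kn = 2.14500 × 10^-6 c.
2.05809 × 10^-5 + 2.14500 × 10^-6 ≈ 2.27 × 10^-5 c.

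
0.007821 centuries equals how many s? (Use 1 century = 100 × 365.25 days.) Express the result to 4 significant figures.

1 century = 3.15576 × 10^9 seconds.
0.007821 × 3.15576 × 10^9 ≈ 2.468 × 10^7 s.

2.468 × 10^7 seconds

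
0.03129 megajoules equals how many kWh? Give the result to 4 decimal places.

1 megajoule = 0.277778 kWh.
Thus 0.03129 × 0.277778 ≈ 0.0087 kWh.

0.0087 kilowatt-hours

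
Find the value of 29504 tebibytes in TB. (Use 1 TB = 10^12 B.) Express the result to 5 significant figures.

1 tebibyte = 1.09951 TB.
Then 29504 × 1.09951 ≈ 32440 TB.

32440 terabytes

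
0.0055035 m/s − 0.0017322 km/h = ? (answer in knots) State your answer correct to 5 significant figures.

0.0097626 kn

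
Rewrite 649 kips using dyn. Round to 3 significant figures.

2.89 × 10^11 dynes

1 kip = 4.44822 × 10^8 dynes.
Thus 649 × 4.44822 × 10^8 ≈ 2.89 × 10^11 dyn.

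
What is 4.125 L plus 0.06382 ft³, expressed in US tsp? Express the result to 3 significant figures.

1200 US tsp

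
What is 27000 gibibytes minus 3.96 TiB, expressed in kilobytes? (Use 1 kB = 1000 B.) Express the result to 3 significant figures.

27000 GiB = 2.89910 × 10^10 kB and 3.96 TiB = 4.35407 × 10^9 kB.
2.89910 × 10^10 − 4.35407 × 10^9 ≈ 2.46 × 10^10 kB.

2.46 × 10^10 kB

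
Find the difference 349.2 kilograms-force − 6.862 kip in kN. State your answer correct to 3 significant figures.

-27.1 kN

349.2 kgf = 3.42448 kN and 6.862 kip = 30.5237 kN.
3.42448 − 30.5237 ≈ -27.1 kN.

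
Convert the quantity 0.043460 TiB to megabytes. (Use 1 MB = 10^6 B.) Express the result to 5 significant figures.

47785 megabytes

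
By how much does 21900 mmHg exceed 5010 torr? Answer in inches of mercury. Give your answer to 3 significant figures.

21900 mmHg = 862.205 inHg and 5010 torr = 197.244 inHg.
862.205 − 197.244 ≈ 665 inHg.

665 inHg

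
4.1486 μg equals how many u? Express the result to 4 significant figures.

2.498 × 10^18 u

1 microgram = 6.02214 × 10^17 atomic mass units.
4.1486 × 6.02214 × 10^17 ≈ 2.498 × 10^18 u.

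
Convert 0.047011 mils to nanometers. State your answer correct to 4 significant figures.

1 mil = 25400.0 nm.
Then 0.047011 × 25400.0 ≈ 1194 nm.

1194 nm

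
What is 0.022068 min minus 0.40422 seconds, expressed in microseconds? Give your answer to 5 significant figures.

0.022068 min = 1.32408e+6 μs and 0.40422 s = 404220 μs.
1.32408e+6 − 404220 ≈ 919860 μs.

919860 microseconds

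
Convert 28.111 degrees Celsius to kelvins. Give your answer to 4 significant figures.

301.3 kelvins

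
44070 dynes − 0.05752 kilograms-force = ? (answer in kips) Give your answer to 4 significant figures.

-2.774 × 10^-5 kip

44070 dyn = 9.90733 × 10^-5 kip and 0.05752 kgf = 0.000126810 kip.
9.90733 × 10^-5 − 0.000126810 ≈ -2.774 × 10^-5 kip.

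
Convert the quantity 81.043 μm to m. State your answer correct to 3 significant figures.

1 micrometer = 1.00000 × 10^-6 meters.
Thus 81.043 × 1.00000 × 10^-6 ≈ 8.10 × 10^-5 m.

8.10 × 10^-5 m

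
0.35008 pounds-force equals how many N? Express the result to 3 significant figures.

1.56 newtons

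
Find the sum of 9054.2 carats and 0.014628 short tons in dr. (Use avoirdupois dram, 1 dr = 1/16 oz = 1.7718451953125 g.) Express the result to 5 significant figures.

8511.5 drams

9054.2 ct = 1022.008 dr and 0.014628 short ton = 7489.536 dr.
1022.008 + 7489.536 ≈ 8511.5 dr.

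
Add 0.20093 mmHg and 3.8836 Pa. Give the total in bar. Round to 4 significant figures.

0.0003067 bar

0.20093 mmHg = 0.000267885 bar and 3.8836 Pa = 3.88360 × 10^-5 bar.
0.000267885 + 3.88360 × 10^-5 ≈ 0.0003067 bar.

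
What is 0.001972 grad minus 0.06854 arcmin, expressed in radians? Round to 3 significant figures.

1.10 × 10^-5 radians

0.001972 grad = 3.09761 × 10^-5 rad and 0.06854 arcmin = 1.99375 × 10^-5 rad.
3.09761 × 10^-5 − 1.99375 × 10^-5 ≈ 1.10 × 10^-5 rad.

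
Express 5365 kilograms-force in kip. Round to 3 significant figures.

11.8 kip

1 kilogram-force = 0.00220462 kips.
Thus 5365 × 0.00220462 ≈ 11.8 kip.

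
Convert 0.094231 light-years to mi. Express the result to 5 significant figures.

5.5395e+11 mi

1 light-year = 5.87863e+12 mi.
Then 0.094231 × 5.87863e+12 ≈ 5.5395e+11 mi.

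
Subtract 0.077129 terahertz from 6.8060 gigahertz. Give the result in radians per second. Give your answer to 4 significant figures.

-4.419 × 10^11 rad/s

6.8060 GHz = 4.27634 × 10^10 rad/s and 0.077129 THz = 4.84616 × 10^11 rad/s.
4.27634 × 10^10 − 4.84616 × 10^11 ≈ -4.419 × 10^11 rad/s.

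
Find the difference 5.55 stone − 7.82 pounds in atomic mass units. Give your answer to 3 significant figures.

1.91e+28 u

5.55 st = 2.12245e+28 u and 7.82 lb = 2.13611e+27 u.
2.12245e+28 − 2.13611e+27 ≈ 1.91e+28 u.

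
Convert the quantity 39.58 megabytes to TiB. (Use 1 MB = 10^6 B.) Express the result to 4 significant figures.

1 MB = 9.09495 × 10^-7 tebibytes.
Thus 39.58 × 9.09495 × 10^-7 ≈ 3.600 × 10^-5 TiB.

3.600 × 10^-5 TiB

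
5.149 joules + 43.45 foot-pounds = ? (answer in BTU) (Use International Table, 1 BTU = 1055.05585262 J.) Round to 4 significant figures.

0.06072 BTU

5.149 J = 0.00488031 BTU and 43.45 ft·lbf = 0.0558362 BTU.
0.00488031 + 0.0558362 ≈ 0.06072 BTU.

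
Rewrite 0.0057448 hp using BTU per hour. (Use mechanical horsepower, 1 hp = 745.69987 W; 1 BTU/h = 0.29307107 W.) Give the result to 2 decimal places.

14.62 BTU per hour

1 hp = 2544.43 BTU/h.
Thus 0.0057448 × 2544.43 ≈ 14.62 BTU/h.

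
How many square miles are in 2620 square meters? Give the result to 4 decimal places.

0.0010 mi²

1 square meter = 3.86102e-7 mi².
Then 2620 × 3.86102e-7 ≈ 0.0010 mi².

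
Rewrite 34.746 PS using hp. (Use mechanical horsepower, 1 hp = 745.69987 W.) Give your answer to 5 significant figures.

1 PS = 0.986320 hp.
So 34.746 × 0.986320 ≈ 34.271 hp.

34.271 horsepower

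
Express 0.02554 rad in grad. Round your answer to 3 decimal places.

1.626 grad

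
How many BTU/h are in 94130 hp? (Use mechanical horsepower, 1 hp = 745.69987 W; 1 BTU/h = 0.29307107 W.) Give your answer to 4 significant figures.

2.395e+8 BTU/h

1 hp = 2544.43 BTU/h.
94130 × 2544.43 ≈ 2.395e+8 BTU/h.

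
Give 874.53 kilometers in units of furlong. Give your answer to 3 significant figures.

1 kilometer = 4.97097 furlong.
Then 874.53 × 4.97097 ≈ 4350 furlong.

4350 furlong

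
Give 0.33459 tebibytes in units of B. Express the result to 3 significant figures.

1 tebibyte = 1.09951 × 10^12 B.
0.33459 × 1.09951 × 10^12 ≈ 3.68 × 10^11 B.

3.68 × 10^11 B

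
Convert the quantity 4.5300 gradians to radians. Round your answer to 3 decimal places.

0.071 radians

1 gradian = 0.0157080 rad.
4.5300 × 0.0157080 ≈ 0.071 rad.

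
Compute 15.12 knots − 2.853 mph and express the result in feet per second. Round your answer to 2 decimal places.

21.34 ft/s

15.12 kn = 25.5197 ft/s and 2.853 mph = 4.18440 ft/s.
25.5197 − 4.18440 ≈ 21.34 ft/s.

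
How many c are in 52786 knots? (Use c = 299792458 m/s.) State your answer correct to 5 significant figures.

9.0581e-5 times the speed of light

1 kn = 1.71600e-9 times the speed of light.
Thus 52786 × 1.71600e-9 ≈ 9.0581e-5 c.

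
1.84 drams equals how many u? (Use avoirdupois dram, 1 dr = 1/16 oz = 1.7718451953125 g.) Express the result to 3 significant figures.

1.96e+24 atomic mass units

1 dram = 1.06703e+24 atomic mass units.
1.84 × 1.06703e+24 ≈ 1.96e+24 u.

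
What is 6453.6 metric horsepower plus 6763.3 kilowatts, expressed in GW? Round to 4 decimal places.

6453.6 PS = 0.00474661 GW and 6763.3 kW = 0.00676330 GW.
0.00474661 + 0.00676330 ≈ 0.0115 GW.

0.0115 gigawatts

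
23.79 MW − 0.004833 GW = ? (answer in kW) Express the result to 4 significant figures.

18960 kW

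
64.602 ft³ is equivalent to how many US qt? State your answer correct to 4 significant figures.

1933 US qt

1 ft³ = 29.9221 US quarts.
Thus 64.602 × 29.9221 ≈ 1933 US qt.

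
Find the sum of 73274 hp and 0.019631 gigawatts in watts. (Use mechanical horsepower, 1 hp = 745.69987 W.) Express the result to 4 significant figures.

73274 hp = 5.46404e+7 W and 0.019631 GW = 1.96310e+7 W.
5.46404e+7 + 1.96310e+7 ≈ 7.427e+7 W.

7.427e+7 W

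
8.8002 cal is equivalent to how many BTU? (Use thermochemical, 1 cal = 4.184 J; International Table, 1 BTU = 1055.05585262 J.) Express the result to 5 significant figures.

1 calorie = 0.00396567 BTU.
So 8.8002 × 0.00396567 ≈ 0.034899 BTU.

0.034899 BTU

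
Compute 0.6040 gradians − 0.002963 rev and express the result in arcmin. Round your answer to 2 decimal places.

-31.38 arcminutes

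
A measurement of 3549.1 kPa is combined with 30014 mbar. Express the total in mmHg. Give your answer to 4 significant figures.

3549.1 kPa = 26620.4 mmHg and 30014 mbar = 22512.3 mmHg.
26620.4 + 22512.3 ≈ 49130 mmHg.

49130 millimeters of mercury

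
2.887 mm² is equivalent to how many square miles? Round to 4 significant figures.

1 square millimeter = 3.86102e-13 mi².
Thus 2.887 × 3.86102e-13 ≈ 1.115e-12 mi².

1.115e-12 square miles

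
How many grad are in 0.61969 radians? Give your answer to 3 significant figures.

39.5 grad

1 radian = 63.6620 gradians.
0.61969 × 63.6620 ≈ 39.5 grad.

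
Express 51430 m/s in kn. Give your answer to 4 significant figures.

1 m/s = 1.94384 knots.
Thus 51430 × 1.94384 ≈ 99970 kn.

99970 knots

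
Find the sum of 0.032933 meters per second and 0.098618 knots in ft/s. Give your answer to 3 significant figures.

0.274 ft/s

0.032933 m/s = 0.108048 ft/s and 0.098618 kn = 0.166448 ft/s.
0.108048 + 0.166448 ≈ 0.274 ft/s.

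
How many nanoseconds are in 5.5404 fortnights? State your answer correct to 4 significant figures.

1 fortnight = 1.20960e+15 nanoseconds.
Thus 5.5404 × 1.20960e+15 ≈ 6.702e+15 ns.

6.702e+15 ns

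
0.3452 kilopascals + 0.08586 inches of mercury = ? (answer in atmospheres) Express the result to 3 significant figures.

0.3452 kPa = 0.00340686 atm and 0.08586 inHg = 0.00286953 atm.
0.00340686 + 0.00286953 ≈ 0.00628 atm.

0.00628 atm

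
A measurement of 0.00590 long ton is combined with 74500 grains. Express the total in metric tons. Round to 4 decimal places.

0.00590 long ton = 0.00599468 t and 74500 gr = 0.00482752 t.
0.00599468 + 0.00482752 ≈ 0.0108 t.

0.0108 metric tons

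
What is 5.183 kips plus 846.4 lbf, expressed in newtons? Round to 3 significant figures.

26800 N

5.183 kip = 23055.1 N and 846.4 lbf = 3764.97 N.
23055.1 + 3764.97 ≈ 26800 N.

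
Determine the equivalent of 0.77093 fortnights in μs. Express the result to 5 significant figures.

9.3252 × 10^11 μs

1 fortnight = 1.20960 × 10^12 μs.
So 0.77093 × 1.20960 × 10^12 ≈ 9.3252 × 10^11 μs.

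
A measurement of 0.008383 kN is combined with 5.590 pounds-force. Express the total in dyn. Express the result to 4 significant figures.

0.008383 kN = 838300 dyn and 5.590 lbf = 2.48656 × 10^6 dyn.
838300 + 2.48656 × 10^6 ≈ 3.325 × 10^6 dyn.

3.325 × 10^6 dynes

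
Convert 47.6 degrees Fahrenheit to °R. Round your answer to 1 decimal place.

°R = °F + 459.67.
Applying the formula gives 507.3 °R.

507.3 degrees Rankine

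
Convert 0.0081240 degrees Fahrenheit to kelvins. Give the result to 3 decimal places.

255.377 kelvins

K = (°F + 459.67) × 5/9.
Applying the formula gives 255.377 K.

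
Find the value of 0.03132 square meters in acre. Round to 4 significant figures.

7.739e-6 acres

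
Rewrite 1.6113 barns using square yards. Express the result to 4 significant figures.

1 barn = 1.19599e-28 yd².
So 1.6113 × 1.19599e-28 ≈ 1.927e-28 yd².

1.927e-28 square yards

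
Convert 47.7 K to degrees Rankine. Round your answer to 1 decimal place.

85.9 °R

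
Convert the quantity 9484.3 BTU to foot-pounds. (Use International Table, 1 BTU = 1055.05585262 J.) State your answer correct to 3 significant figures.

1 British thermal unit = 778.169 foot-pounds.
Thus 9484.3 × 778.169 ≈ 7.38e+6 ft·lbf.

7.38e+6 ft·lbf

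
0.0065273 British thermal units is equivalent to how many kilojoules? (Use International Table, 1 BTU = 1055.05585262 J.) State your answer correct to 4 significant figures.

0.006887 kJ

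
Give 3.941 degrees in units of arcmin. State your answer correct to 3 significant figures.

236 arcmin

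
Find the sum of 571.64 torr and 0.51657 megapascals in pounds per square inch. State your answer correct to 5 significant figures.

85.976 psi

571.64 torr = 11.0537 psi and 0.51657 MPa = 74.9221 psi.
11.0537 + 74.9221 ≈ 85.976 psi.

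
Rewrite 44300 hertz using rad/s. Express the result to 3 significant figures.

1 hertz = 6.28319 rad/s.
So 44300 × 6.28319 ≈ 278000 rad/s.

278000 rad/s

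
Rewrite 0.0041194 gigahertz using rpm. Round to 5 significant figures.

2.4716e+8 rpm

1 GHz = 6.00000e+10 revolutions per minute.
Then 0.0041194 × 6.00000e+10 ≈ 2.4716e+8 rpm.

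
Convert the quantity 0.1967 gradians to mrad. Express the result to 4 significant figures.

3.090 mrad

1 gradian = 15.7080 mrad.
0.1967 × 15.7080 ≈ 3.090 mrad.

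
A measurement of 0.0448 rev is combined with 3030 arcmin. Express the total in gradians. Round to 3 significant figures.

74.0 gradians

0.0448 rev = 17.9200 grad and 3030 arcmin = 56.1111 grad.
17.9200 + 56.1111 ≈ 74.0 grad.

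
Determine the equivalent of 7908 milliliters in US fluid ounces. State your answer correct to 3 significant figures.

1 milliliter = 0.0338140 US fluid ounces.
So 7908 × 0.0338140 ≈ 267 US fl oz.

267 US fl oz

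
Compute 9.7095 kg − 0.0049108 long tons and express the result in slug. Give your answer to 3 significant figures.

0.323 slug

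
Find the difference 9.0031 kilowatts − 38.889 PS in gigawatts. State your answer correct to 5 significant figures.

-1.9600e-5 GW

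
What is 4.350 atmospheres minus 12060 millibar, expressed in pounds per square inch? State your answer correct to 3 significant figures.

-111 pounds per square inch

4.350 atm = 63.9274 psi and 12060 mbar = 174.916 psi.
63.9274 − 174.916 ≈ -111 psi.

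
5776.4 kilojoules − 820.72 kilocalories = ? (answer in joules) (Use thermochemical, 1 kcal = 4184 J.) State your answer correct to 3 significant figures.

5776.4 kJ = 5.77640e+6 J and 820.72 kcal = 3.43389e+6 J.
5.77640e+6 − 3.43389e+6 ≈ 2.34e+6 J.

2.34e+6 J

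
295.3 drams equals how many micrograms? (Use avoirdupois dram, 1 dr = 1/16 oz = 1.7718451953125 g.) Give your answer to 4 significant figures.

5.232e+8 micrograms

1 dr = 1.77185e+6 μg.
295.3 × 1.77185e+6 ≈ 5.232e+8 μg.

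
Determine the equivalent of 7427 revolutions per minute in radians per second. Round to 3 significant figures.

1 rpm = 0.104720 rad/s.
So 7427 × 0.104720 ≈ 778 rad/s.

778 radians per second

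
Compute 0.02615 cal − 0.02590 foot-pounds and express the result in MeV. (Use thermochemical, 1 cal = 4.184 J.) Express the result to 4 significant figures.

4.637 × 10^11 MeV

0.02615 cal = 6.82893 × 10^11 MeV and 0.02590 ft·lbf = 2.19175 × 10^11 MeV.
6.82893 × 10^11 − 2.19175 × 10^11 ≈ 4.637 × 10^11 MeV.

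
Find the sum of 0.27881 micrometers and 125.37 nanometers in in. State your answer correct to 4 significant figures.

1.591 × 10^-5 inches

0.27881 μm = 1.09768 × 10^-5 in and 125.37 nm = 4.93583 × 10^-6 in.
1.09768 × 10^-5 + 4.93583 × 10^-6 ≈ 1.591 × 10^-5 in.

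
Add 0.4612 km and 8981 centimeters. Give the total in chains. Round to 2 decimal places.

27.39 chains

0.4612 km = 22.9261 chain and 8981 cm = 4.46443 chain.
22.9261 + 4.46443 ≈ 27.39 chain.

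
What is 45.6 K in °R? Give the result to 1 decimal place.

82.1 degrees Rankine

°R = K × 9/5.
Applying the formula gives 82.1 °R.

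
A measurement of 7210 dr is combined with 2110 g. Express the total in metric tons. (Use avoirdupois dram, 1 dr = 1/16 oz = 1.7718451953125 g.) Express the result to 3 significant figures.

7210 dr = 0.0127750 t and 2110 g = 0.00211000 t.
0.0127750 + 0.00211000 ≈ 0.0149 t.

0.0149 t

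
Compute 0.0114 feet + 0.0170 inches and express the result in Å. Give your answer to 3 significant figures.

0.0114 ft = 3.47472e+7 Å and 0.0170 in = 4.31800e+6 Å.
3.47472e+7 + 4.31800e+6 ≈ 3.91e+7 Å.

3.91e+7 Å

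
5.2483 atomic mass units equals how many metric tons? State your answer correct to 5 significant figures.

8.7150e-30 t

1 u = 1.66054e-30 metric tons.
Thus 5.2483 × 1.66054e-30 ≈ 8.7150e-30 t.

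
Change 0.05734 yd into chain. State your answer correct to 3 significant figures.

1 yard = 0.0454545 chain.
0.05734 × 0.0454545 ≈ 0.00261 chain.

0.00261 chains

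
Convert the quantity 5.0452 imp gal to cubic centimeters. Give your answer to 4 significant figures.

22940 cm³

1 imp gal = 4546.09 cubic centimeters.
So 5.0452 × 4546.09 ≈ 22940 cm³.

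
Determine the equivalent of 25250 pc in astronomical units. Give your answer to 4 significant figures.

1 pc = 206265 astronomical units.
So 25250 × 206265 ≈ 5.208e+9 au.

5.208e+9 au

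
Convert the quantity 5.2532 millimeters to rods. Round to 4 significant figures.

1 millimeter = 0.000198839 rod.
5.2532 × 0.000198839 ≈ 0.001045 rod.

0.001045 rods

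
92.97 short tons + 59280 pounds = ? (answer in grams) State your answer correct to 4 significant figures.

1.112 × 10^8 g

92.97 short ton = 8.43410 × 10^7 g and 59280 lb = 2.68890 × 10^7 g.
8.43410 × 10^7 + 2.68890 × 10^7 ≈ 1.112 × 10^8 g.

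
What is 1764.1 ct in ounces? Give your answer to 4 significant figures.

12.45 ounces

1 ct = 0.00705479 oz.
1764.1 × 0.00705479 ≈ 12.45 oz.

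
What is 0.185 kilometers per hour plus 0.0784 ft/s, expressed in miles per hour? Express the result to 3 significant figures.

0.168 mph

0.185 km/h = 0.114954 mph and 0.0784 ft/s = 0.0534545 mph.
0.114954 + 0.0534545 ≈ 0.168 mph.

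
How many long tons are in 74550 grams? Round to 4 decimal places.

0.0734 long ton

1 gram = 9.84207e-7 long tons.
So 74550 × 9.84207e-7 ≈ 0.0734 long ton.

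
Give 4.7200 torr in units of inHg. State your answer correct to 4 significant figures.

1 torr = 0.0393701 inches of mercury.
So 4.7200 × 0.0393701 ≈ 0.1858 inHg.

0.1858 inHg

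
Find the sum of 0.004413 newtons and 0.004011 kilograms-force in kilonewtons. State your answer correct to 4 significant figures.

4.375e-5 kN

0.004413 N = 4.41300e-6 kN and 0.004011 kgf = 3.93345e-5 kN.
4.41300e-6 + 3.93345e-5 ≈ 4.375e-5 kN.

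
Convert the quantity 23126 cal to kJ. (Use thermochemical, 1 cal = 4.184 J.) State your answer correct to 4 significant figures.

1 calorie = 0.00418400 kJ.
Thus 23126 × 0.00418400 ≈ 96.76 kJ.

96.76 kilojoules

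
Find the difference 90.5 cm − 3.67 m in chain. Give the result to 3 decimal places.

-0.137 chain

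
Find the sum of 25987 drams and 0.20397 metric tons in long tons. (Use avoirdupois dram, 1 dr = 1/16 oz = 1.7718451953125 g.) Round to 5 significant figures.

25987 dr = 0.0453177 long ton and 0.20397 t = 0.200749 long ton.
0.0453177 + 0.200749 ≈ 0.24607 long ton.

0.24607 long tons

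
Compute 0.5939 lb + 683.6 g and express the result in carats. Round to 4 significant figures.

4765 ct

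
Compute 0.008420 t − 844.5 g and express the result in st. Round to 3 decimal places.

1.193 stone

0.008420 t = 1.32592 st and 844.5 g = 0.132986 st.
1.32592 − 0.132986 ≈ 1.193 st.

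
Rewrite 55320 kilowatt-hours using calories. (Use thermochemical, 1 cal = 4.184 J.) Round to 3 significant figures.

4.76e+10 cal

1 kilowatt-hour = 860421 calories.
So 55320 × 860421 ≈ 4.76e+10 cal.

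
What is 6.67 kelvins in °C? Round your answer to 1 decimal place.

-266.5 °C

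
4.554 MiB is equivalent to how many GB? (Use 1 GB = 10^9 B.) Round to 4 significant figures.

0.004775 GB

1 mebibyte = 0.00104858 GB.
Thus 4.554 × 0.00104858 ≈ 0.004775 GB.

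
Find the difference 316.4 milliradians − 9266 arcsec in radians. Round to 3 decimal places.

0.271 rad

316.4 mrad = 0.316400 rad and 9266 arcsec = 0.0449228 rad.
0.316400 − 0.0449228 ≈ 0.271 rad.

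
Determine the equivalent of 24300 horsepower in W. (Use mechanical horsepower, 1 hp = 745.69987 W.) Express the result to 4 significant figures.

1.812 × 10^7 W

1 horsepower = 745.700 W.
So 24300 × 745.700 ≈ 1.812 × 10^7 W.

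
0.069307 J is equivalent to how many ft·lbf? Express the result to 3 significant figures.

0.0511 ft·lbf

1 J = 0.737562 ft·lbf.
Thus 0.069307 × 0.737562 ≈ 0.0511 ft·lbf.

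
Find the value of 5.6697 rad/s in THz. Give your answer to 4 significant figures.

1 radian per second = 1.59155e-13 terahertz.
5.6697 × 1.59155e-13 ≈ 9.024e-13 THz.

9.024e-13 THz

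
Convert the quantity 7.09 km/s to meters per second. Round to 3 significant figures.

1 km/s = 1000.00 meters per second.
Thus 7.09 × 1000.00 ≈ 7090 m/s.

7090 m/s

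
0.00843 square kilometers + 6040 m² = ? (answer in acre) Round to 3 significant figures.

3.58 acres

0.00843 km² = 2.08310 acre and 6040 m² = 1.49252 acre.
2.08310 + 1.49252 ≈ 3.58 acre.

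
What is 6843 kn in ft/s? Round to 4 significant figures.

11550 ft/s

1 knot = 1.68781 ft/s.
6843 × 1.68781 ≈ 11550 ft/s.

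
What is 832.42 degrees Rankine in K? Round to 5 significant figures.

462.46 K

°R = K × 9/5.
Applying the formula gives 462.46 K.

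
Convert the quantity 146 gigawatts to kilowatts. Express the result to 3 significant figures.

1.46 × 10^8 kW

1 GW = 1.00000 × 10^6 kW.
Thus 146 × 1.00000 × 10^6 ≈ 1.46 × 10^8 kW.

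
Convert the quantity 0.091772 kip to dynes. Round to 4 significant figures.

1 kip = 4.44822e+8 dynes.
0.091772 × 4.44822e+8 ≈ 4.082e+7 dyn.

4.082e+7 dyn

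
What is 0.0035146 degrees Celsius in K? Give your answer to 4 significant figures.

273.2 K

K = °C + 273.15.
Applying the formula gives 273.2 K.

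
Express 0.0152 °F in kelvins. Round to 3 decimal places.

255.381 K

K = (°F + 459.67) × 5/9.
Applying the formula gives 255.381 K.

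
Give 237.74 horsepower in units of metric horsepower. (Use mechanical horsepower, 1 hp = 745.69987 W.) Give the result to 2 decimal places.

1 hp = 1.01387 PS.
So 237.74 × 1.01387 ≈ 241.04 PS.

241.04 PS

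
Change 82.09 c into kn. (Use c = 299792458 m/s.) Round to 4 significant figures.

4.784e+10 kn

1 speed of light = 5.82750e+8 kn.
Then 82.09 × 5.82750e+8 ≈ 4.784e+10 kn.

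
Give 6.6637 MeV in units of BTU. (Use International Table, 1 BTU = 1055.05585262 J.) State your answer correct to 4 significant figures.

1 MeV = 1.51857 × 10^-16 BTU.
6.6637 × 1.51857 × 10^-16 ≈ 1.012 × 10^-15 BTU.

1.012 × 10^-15 BTU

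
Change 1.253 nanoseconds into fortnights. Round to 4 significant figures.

1.036 × 10^-15 fortnight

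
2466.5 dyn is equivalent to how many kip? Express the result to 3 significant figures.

1 dyne = 2.24809 × 10^-9 kip.
2466.5 × 2.24809 × 10^-9 ≈ 5.54 × 10^-6 kip.

5.54 × 10^-6 kip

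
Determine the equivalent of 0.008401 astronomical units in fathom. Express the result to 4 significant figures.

1 au = 8.18011 × 10^10 fathom.
Then 0.008401 × 8.18011 × 10^10 ≈ 6.872 × 10^8 fathom.

6.872 × 10^8 fathom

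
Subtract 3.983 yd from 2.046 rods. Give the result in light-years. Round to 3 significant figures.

7.03e-16 light-years

2.046 rod = 1.08763e-15 ly and 3.983 yd = 3.84966e-16 ly.
1.08763e-15 − 3.84966e-16 ≈ 7.03e-16 ly.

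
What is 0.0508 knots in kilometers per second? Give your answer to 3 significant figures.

2.61e-5 kilometers per second

1 knot = 0.000514444 kilometers per second.
So 0.0508 × 0.000514444 ≈ 2.61e-5 km/s.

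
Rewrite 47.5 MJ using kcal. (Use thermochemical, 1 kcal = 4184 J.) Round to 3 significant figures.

1 megajoule = 239.006 kcal.
Thus 47.5 × 239.006 ≈ 11400 kcal.

11400 kilocalories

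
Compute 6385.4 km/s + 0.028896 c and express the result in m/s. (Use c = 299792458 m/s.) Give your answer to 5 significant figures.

6385.4 km/s = 6.38540e+6 m/s and 0.028896 c = 8.66280e+6 m/s.
6.38540e+6 + 8.66280e+6 ≈ 1.5048e+7 m/s.

1.5048e+7 m/s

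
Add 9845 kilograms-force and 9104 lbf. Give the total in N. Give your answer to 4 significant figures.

137000 newtons

9845 kgf = 96546.5 N and 9104 lbf = 40496.6 N.
96546.5 + 40496.6 ≈ 137000 N.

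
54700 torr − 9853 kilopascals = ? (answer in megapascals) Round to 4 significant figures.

-2.560 megapascals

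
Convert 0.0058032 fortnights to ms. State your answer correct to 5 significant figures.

7.0196 × 10^6 ms

1 fortnight = 1.20960 × 10^9 milliseconds.
0.0058032 × 1.20960 × 10^9 ≈ 7.0196 × 10^6 ms.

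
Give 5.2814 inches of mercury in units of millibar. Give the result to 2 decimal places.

178.85 millibar

1 inch of mercury = 33.8639 millibar.
So 5.2814 × 33.8639 ≈ 178.85 mbar.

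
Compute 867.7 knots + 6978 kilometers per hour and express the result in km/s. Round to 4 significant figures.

2.385 kilometers per second

867.7 kn = 0.446383 km/s and 6978 km/h = 1.93833 km/s.
0.446383 + 1.93833 ≈ 2.385 km/s.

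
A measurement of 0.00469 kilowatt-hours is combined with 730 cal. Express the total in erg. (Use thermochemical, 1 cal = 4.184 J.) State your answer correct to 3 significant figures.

1.99 × 10^11 ergs

0.00469 kWh = 1.68840 × 10^11 erg and 730 cal = 3.05432 × 10^10 erg.
1.68840 × 10^11 + 3.05432 × 10^10 ≈ 1.99 × 10^11 erg.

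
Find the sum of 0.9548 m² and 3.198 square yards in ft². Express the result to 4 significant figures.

39.06 ft²

0.9548 m² = 10.2774 ft² and 3.198 yd² = 28.7820 ft².
10.2774 + 28.7820 ≈ 39.06 ft².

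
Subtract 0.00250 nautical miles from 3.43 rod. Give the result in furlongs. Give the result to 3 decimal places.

0.063 furlong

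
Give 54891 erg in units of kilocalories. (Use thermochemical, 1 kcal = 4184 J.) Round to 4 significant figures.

1 erg = 2.39006 × 10^-11 kilocalories.
Then 54891 × 2.39006 × 10^-11 ≈ 1.312 × 10^-6 kcal.

1.312 × 10^-6 kilocalories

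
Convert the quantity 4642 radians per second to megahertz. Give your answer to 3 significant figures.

0.000739 megahertz

1 rad/s = 1.59155e-7 MHz.
Thus 4642 × 1.59155e-7 ≈ 0.000739 MHz.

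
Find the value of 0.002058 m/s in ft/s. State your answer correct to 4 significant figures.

0.006752 feet per second

1 meter per second = 3.28084 ft/s.
Thus 0.002058 × 3.28084 ≈ 0.006752 ft/s.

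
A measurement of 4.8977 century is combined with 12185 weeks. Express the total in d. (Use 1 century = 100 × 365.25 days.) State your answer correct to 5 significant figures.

264180 days

4.8977 century = 178888 d and 12185 wk = 85295.0 d.
178888 + 85295.0 ≈ 264180 d.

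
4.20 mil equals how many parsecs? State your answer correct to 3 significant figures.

1 mil = 8.23158e-22 pc.
Then 4.20 × 8.23158e-22 ≈ 3.46e-21 pc.

3.46e-21 pc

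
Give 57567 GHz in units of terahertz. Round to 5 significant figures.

57.567 THz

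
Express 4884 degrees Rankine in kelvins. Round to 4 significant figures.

2713 K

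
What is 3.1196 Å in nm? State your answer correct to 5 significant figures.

0.31196 nm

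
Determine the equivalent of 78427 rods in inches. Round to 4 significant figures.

1.553 × 10^7 in

1 rod = 198.000 in.
Then 78427 × 198.000 ≈ 1.553 × 10^7 in.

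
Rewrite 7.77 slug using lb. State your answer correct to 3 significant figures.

250 lb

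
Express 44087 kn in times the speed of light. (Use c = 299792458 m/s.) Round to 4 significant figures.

1 kn = 1.71600e-9 c.
Thus 44087 × 1.71600e-9 ≈ 7.565e-5 c.

7.565e-5 c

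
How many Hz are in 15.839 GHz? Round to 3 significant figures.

1.58e+10 Hz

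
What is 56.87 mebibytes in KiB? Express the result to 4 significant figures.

1 MiB = 1024.00 kibibytes.
56.87 × 1024.00 ≈ 58230 KiB.

58230 KiB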